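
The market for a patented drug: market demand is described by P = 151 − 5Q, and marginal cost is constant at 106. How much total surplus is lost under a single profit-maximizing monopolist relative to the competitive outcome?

DWL = 50.625

Under competition P = MC = 106, so Q = (151 − 106)/5 = 9.
A monopolist chooses Q where MR = MC. MR = 151 − 10Q; setting this equal to 106 gives Q = 4.5 and P = 128.5.
DWL is the triangle between Q = 4.5 and Q = 9: ½·(9 − 4.5)·(128.5 − 106) = 50.625.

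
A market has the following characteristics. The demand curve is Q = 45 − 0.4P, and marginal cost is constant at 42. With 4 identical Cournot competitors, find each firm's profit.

Inverting demand: P = 112.5 − 2.5Q.
With 4 symmetric Cournot firms, each firm's FOC gives 112.5 − 12.5q = 42, so q = 5.64, Q = 4·5.64 = 22.56, and P = 56.1.
Each firm's profit = (56.1 − 42)·5.64 = 79.524.

π_i = 79.524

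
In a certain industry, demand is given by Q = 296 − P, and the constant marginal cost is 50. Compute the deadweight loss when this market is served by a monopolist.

Inverting demand: P = 296 − Q.
Perfect competition: P = MC = 50, so 296 − Q = 50 and Q = 246.
The monopolist equates marginal revenue to marginal cost: 296 − 2Q = 50, so Q = 123. From demand, P = 173.
DWL is the triangle between Q = 123 and Q = 246: ½·(246 − 123)·(173 − 50) = 7564.5.

DWL = 7564.5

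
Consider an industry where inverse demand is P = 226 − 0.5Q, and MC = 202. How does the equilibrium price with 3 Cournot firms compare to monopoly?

Cournot: P = 208; Monopoly: P = 214

In a 3-firm Cournot equilibrium, symmetry and the first-order condition give q = (226 − 202)/(2) = 12. So Q = 36 and P = 208.
A monopolist chooses Q where MR = MC. MR = 226 − Q; setting this equal to 202 gives Q = 24 and P = 214.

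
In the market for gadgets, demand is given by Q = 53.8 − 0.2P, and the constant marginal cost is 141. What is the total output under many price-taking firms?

Q = 25.6

Inverting demand: P = 269 − 5Q.
Perfect competition: P = MC = 141, so 269 − 5Q = 141 and Q = 25.6.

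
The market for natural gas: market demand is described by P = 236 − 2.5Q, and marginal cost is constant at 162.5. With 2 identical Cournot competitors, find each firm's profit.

With 2 symmetric Cournot firms, each firm's FOC gives 236 − 7.5q = 162.5, so q = 9.8, Q = 2·9.8 = 19.6, and P = 187.
Each firm's profit = (187 − 162.5)·9.8 = 240.1.

π_i = 240.1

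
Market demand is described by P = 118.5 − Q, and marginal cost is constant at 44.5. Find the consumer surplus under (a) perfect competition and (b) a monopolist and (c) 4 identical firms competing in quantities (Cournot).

Competition: CS = 2738; Monopoly: CS = 684.5; Cournot: CS = 1752.32

Competitive firms price at marginal cost: P = 44.5, giving Q = 74.
CS = ½·(118.5 − 44.5)·74 = 2738.
The monopolist equates marginal revenue to marginal cost: 118.5 − 2Q = 44.5, so Q = 37. From demand, P = 81.5.
CS = ½·(118.5 − 81.5)·37 = 684.5.
With 4 symmetric Cournot firms, each firm's FOC gives 118.5 − 5q = 44.5, so q = 14.8, Q = 4·14.8 = 59.2, and P = 59.3.
CS = ½·(118.5 − 59.3)·59.2 = 1752.32.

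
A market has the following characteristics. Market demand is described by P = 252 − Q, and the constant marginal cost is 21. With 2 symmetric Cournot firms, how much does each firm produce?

With 2 symmetric Cournot firms, each firm's FOC gives 252 − 3q = 21, so q = 77, Q = 2·77 = 154, and P = 98.

q_i = 77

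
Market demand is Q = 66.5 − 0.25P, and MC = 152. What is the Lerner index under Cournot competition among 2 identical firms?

Inverting demand: P = 266 − 4Q.
With 2 symmetric Cournot firms, each firm's FOC gives 266 − 12q = 152, so q = 9.5, Q = 2·9.5 = 19, and P = 190.
Lerner index = (P − MC)/P = (190 − 152)/190 = 0.2.

Lerner index = 0.2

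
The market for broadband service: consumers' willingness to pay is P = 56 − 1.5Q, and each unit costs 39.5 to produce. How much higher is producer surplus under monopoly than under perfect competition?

Producer surplus rises by 45.375

Perfect competition: P = MC = 39.5, so 56 − 1.5Q = 39.5 and Q = 11.
PS = (39.5 − 39.5)·11 = 0.
Monopoly sets MR = MC: 56 − 3Q = 39.5 ⇒ Q = 5.5, P = 56 − 1.5·5.5 = 47.75.
PS = (47.75 − 39.5)·5.5 = 45.375.
Change in producer surplus: 45.375 − 0 = 45.375.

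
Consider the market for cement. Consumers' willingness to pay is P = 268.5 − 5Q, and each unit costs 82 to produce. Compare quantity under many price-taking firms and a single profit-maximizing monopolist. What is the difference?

Under competition P = MC = 82, so Q = (268.5 − 82)/5 = 37.3.
A monopolist chooses Q where MR = MC. MR = 268.5 − 10Q; setting this equal to 82 gives Q = 18.65 and P = 175.25.
Change in quantity: 18.65 − 37.3 = −18.65.

Q falls by 18.65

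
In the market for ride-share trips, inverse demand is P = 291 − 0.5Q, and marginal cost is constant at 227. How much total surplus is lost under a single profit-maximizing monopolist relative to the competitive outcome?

DWL = 1024

Competitive firms price at marginal cost: P = 227, giving Q = 128.
The monopolist equates marginal revenue to marginal cost: 291 − Q = 227, so Q = 64. From demand, P = 259.
DWL is the triangle between Q = 64 and Q = 128: ½·(128 − 64)·(259 − 227) = 1024.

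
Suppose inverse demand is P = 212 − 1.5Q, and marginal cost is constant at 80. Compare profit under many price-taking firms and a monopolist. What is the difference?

π rises by 2904

Under competition P = MC = 80, so Q = (212 − 80)/1.5 = 88.
Profit = (80 − 80)·88 = 0.
Monopoly sets MR = MC: 212 − 3Q = 80 ⇒ Q = 44, P = 212 − 1.5·44 = 146.
Profit = (146 − 80)·44 = 2904.
Change in profit: 2904 − 0 = 2904.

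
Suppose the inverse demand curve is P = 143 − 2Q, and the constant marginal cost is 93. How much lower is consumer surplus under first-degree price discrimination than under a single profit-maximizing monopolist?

The monopolist equates marginal revenue to marginal cost: 143 − 4Q = 93, so Q = 12.5. From demand, P = 118.
CS = ½·(143 − 118)·12.5 = 156.25.
Under first-degree price discrimination the firm charges each unit its demand price and produces up to where P = MC, i.e. Q = 25. Consumer surplus is zero; producer surplus equals total surplus.
CS = 0.
Change in consumer surplus: 0 − 156.25 = −156.25.

CS falls by 156.25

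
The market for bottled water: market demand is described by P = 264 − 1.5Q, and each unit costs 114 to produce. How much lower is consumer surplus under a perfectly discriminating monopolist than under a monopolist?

Monopoly sets MR = MC: 264 − 3Q = 114 ⇒ Q = 50, P = 264 − 1.5·50 = 189.
CS = ½·(264 − 189)·50 = 1875.
A perfectly discriminating monopolist sells every unit with P(Q) ≥ MC(Q), so output equals the competitive quantity Q = 100. Each buyer pays their reservation price, so CS = 0 and the firm captures all surplus.
CS = 0.
Change in consumer surplus: 0 − 1875 = −1875.

Consumer surplus falls by 1875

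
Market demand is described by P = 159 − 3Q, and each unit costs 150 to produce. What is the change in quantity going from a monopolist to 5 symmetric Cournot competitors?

Monopoly sets MR = MC: 159 − 6Q = 150 ⇒ Q = 1.5, P = 159 − 3·1.5 = 154.5.
Cournot with 5 identical firms: the symmetric best-response condition is 159 − 18q = 150. Each firm produces q = 0.5, total output Q = 2.5, price P = 151.5.
Change in quantity: 2.5 − 1.5 = 1.

Q rises by 1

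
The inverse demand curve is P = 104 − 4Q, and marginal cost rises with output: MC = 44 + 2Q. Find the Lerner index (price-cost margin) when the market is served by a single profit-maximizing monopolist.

The monopolist equates marginal revenue to marginal cost: 104 − 8Q = 44 + 2Q, so Q = 6. From demand, P = 80.
Lerner index = (P − MC)/P = (80 − 56)/80 = 0.3.

Lerner index = 0.3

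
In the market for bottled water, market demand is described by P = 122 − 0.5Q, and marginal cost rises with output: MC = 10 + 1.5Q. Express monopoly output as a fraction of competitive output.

The monopolist equates marginal revenue to marginal cost: 122 − Q = 10 + 1.5Q, so Q = 44.8. From demand, P = 99.6.
Competitive equilibrium sets price equal to marginal cost: 122 − 0.5Q = 10 + 1.5Q, so Q = 56 and P = 94.
Ratio Q_m/Q_c = 44.8/56 = 0.8.

Q_m/Q_c = 0.8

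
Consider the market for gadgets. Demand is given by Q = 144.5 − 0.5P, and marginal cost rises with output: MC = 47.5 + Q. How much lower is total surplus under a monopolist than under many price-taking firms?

Total surplus falls by 1555.26

Inverting demand: P = 289 − 2Q.
Under competition P = MC: 289 − 2Q = 47.5 + Q ⇒ Q = 80.5, P = 128.
CS = ½·(289 − 128)·80.5 = 6480.25; PS = (128·80.5 − 47.5·80.5 − ½·1·80.5²) = 3240.125; TS = 9720.375.
The monopolist equates marginal revenue to marginal cost: 289 − 4Q = 47.5 + Q, so Q = 48.3. From demand, P = 192.4.
CS = ½·(289 − 192.4)·48.3 = 2332.89; PS = (192.4·48.3 − 47.5·48.3 − ½·1·48.3²) = 5832.225; TS = 8165.115.
Change in total surplus: 8165.115 − 9720.375 = −1555.26.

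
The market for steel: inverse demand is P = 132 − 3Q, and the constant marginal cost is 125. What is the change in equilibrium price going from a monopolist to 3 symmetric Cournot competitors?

Equilibrium price falls by 1.75

A monopolist chooses Q where MR = MC. MR = 132 − 6Q; setting this equal to 125 gives Q = 7/6 and P = 128.5.
With 3 symmetric Cournot firms, each firm's FOC gives 132 − 12q = 125, so q = 7/12, Q = 3·7/12 = 1.75, and P = 126.75.
Change in equilibrium price: 126.75 − 128.5 = −1.75.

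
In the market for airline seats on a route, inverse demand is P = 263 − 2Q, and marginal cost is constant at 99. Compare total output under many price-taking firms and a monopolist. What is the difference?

Competitive firms price at marginal cost: P = 99, giving Q = 82.
A monopolist chooses Q where MR = MC. MR = 263 − 4Q; setting this equal to 99 gives Q = 41 and P = 181.
Change in total output: 41 − 82 = −41.

Q falls by 41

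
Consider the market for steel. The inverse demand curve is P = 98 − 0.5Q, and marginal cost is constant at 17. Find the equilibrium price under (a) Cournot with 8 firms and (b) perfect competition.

Cournot: P = 26; Competition: P = 17

With 8 symmetric Cournot firms, each firm's FOC gives 98 − 4.5q = 17, so q = 18, Q = 8·18 = 144, and P = 26.
Competitive firms price at marginal cost: P = 17, giving Q = 162.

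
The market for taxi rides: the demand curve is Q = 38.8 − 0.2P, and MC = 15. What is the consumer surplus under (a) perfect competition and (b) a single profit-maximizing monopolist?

Competition: CS = 3204.1; Monopoly: CS = 801.025

Inverting demand: P = 194 − 5Q.
Under competition P = MC = 15, so Q = (194 − 15)/5 = 35.8.
CS = ½·(194 − 15)·35.8 = 3204.1.
The monopolist equates marginal revenue to marginal cost: 194 − 10Q = 15, so Q = 17.9. From demand, P = 104.5.
CS = ½·(194 − 104.5)·17.9 = 801.025.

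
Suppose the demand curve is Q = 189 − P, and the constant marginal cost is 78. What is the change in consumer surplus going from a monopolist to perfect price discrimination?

Inverting demand: P = 189 − Q.
A monopolist chooses Q where MR = MC. MR = 189 − 2Q; setting this equal to 78 gives Q = 55.5 and P = 133.5.
CS = ½·(189 − 133.5)·55.5 = 1540.125.
Under first-degree price discrimination the firm charges each unit its demand price and produces up to where P = MC, i.e. Q = 111. Consumer surplus is zero; producer surplus equals total surplus.
CS = 0.
Change in consumer surplus: 0 − 1540.125 = −1540.125.

CS falls by 1540.125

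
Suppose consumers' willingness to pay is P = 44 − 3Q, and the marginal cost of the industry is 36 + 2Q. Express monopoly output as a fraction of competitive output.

A monopolist chooses Q where MR = MC. MR = 44 − 6Q; setting this equal to 36 + 2Q gives Q = 1 and P = 41.
Competitive equilibrium sets price equal to marginal cost: 44 − 3Q = 36 + 2Q, so Q = 1.6 and P = 39.2.
Ratio Q_m/Q_c = 1/1.6 = 0.625.

Q_m/Q_c = 0.625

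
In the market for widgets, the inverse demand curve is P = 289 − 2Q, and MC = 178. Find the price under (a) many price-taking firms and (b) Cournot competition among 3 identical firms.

Competition: P = 178; Cournot: P = 205.75

Under competition P = MC = 178, so Q = (289 − 178)/2 = 55.5.
In a 3-firm Cournot equilibrium, symmetry and the first-order condition give q = (289 − 178)/(8) = 13.875. So Q = 41.625 and P = 205.75.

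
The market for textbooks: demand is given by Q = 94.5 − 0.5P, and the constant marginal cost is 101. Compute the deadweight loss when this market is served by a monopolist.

Inverting demand: P = 189 − 2Q.
Competitive firms price at marginal cost: P = 101, giving Q = 44.
The monopolist equates marginal revenue to marginal cost: 189 − 4Q = 101, so Q = 22. From demand, P = 145.
DWL is the triangle between Q = 22 and Q = 44: ½·(44 − 22)·(145 − 101) = 484.

DWL = 484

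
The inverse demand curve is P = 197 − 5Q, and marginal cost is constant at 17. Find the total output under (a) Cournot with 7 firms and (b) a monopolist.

Cournot: Q = 31.5; Monopoly: Q = 18

Cournot with 7 identical firms: the symmetric best-response condition is 197 − 40q = 17. Each firm produces q = 4.5, total output Q = 31.5, price P = 39.5.
The monopolist equates marginal revenue to marginal cost: 197 − 10Q = 17, so Q = 18. From demand, P = 107.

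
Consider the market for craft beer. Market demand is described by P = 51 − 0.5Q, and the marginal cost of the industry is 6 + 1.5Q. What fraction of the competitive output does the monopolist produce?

Q_m/Q_c = 0.8

Monopoly sets MR = MC: 51 − Q = 6 + 1.5Q ⇒ Q = 18, P = 51 − 0.5·18 = 42.
Under competition P = MC: 51 − 0.5Q = 6 + 1.5Q ⇒ Q = 22.5, P = 39.75.
Ratio Q_m/Q_c = 18/22.5 = 0.8.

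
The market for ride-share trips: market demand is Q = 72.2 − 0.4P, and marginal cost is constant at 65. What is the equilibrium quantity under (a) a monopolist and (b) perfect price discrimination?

Inverting demand: P = 180.5 − 2.5Q.
A monopolist chooses Q where MR = MC. MR = 180.5 − 5Q; setting this equal to 65 gives Q = 23.1 and P = 122.75.
With perfect price discrimination, output is the efficient level Q = 46.2 (where demand meets MC), but every buyer pays their willingness to pay: CS = 0 and PS = total surplus.

Monopoly: Q = 23.1; Perfect PD: Q = 46.2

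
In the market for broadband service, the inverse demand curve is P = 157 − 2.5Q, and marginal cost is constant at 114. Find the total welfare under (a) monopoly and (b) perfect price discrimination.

Monopoly: TS = 277.35; Perfect PD: TS = 369.8

A monopolist chooses Q where MR = MC. MR = 157 − 5Q; setting this equal to 114 gives Q = 8.6 and P = 135.5.
CS = ½·(157 − 135.5)·8.6 = 92.45; PS = (135.5 − 114)·8.6 = 184.9; TS = 277.35.
Under first-degree price discrimination the firm charges each unit its demand price and produces up to where P = MC, i.e. Q = 17.2. Consumer surplus is zero; producer surplus equals total surplus.
TS = 369.8 (equal to competitive TS).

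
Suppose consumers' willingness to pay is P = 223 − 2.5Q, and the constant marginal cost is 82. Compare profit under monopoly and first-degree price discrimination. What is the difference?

The monopolist equates marginal revenue to marginal cost: 223 − 5Q = 82, so Q = 28.2. From demand, P = 152.5.
Profit = (152.5 − 82)·28.2 = 1988.1.
A perfectly discriminating monopolist sells every unit with P(Q) ≥ MC(Q), so output equals the competitive quantity Q = 56.4. Each buyer pays their reservation price, so CS = 0 and the firm captures all surplus.
PS equals the full surplus area, 3976.2. Profit = 3976.2 = 3976.2.
Change in profit: 3976.2 − 1988.1 = 1988.1.

Profit rises by 1988.1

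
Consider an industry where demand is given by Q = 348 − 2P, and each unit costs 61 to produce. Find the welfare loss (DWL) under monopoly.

DWL = 3192.25

Inverting demand: P = 174 − 0.5Q.
Under competition P = MC = 61, so Q = (174 − 61)/0.5 = 226.
A monopolist chooses Q where MR = MC. MR = 174 − Q; setting this equal to 61 gives Q = 113 and P = 117.5.
DWL is the triangle between Q = 113 and Q = 226: ½·(226 − 113)·(117.5 − 61) = 3192.25.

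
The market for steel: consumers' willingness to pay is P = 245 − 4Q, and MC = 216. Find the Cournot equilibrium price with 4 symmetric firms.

P = 221.8

With 4 symmetric Cournot firms, each firm's FOC gives 245 − 20q = 216, so q = 1.45, Q = 4·1.45 = 5.8, and P = 221.8.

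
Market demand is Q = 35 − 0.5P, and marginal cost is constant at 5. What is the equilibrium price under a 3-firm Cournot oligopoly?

Inverting demand: P = 70 − 2Q.
Cournot with 3 identical firms: the symmetric best-response condition is 70 − 8q = 5. Each firm produces q = 8.125, total output Q = 24.375, price P = 21.25.

P = 21.25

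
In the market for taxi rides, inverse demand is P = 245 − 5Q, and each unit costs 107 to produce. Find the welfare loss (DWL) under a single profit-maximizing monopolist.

Under competition P = MC = 107, so Q = (245 − 107)/5 = 27.6.
Monopoly sets MR = MC: 245 − 10Q = 107 ⇒ Q = 13.8, P = 245 − 5·13.8 = 176.
DWL is the triangle between Q = 13.8 and Q = 27.6: ½·(27.6 − 13.8)·(176 − 107) = 476.1.

DWL = 476.1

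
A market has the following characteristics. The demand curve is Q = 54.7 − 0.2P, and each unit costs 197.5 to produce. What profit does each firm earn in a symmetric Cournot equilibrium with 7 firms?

Inverting demand: P = 273.5 − 5Q.
In a 7-firm Cournot equilibrium, symmetry and the first-order condition give q = (273.5 − 197.5)/(40) = 1.9. So Q = 13.3 and P = 207.
Each firm's profit = (207 − 197.5)·1.9 = 18.05.

π_i = 18.05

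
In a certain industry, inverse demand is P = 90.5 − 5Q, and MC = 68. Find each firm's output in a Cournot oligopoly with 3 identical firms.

q_i = 1.125

With 3 symmetric Cournot firms, each firm's FOC gives 90.5 − 20q = 68, so q = 1.125, Q = 3·1.125 = 3.375, and P = 73.625.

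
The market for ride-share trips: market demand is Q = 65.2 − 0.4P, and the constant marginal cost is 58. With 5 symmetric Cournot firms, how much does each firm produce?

q_i = 7

Inverting demand: P = 163 − 2.5Q.
With 5 symmetric Cournot firms, each firm's FOC gives 163 − 15q = 58, so q = 7, Q = 5·7 = 35, and P = 75.5.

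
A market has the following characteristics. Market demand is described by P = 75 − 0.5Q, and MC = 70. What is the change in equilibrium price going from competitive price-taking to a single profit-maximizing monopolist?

Under competition P = MC = 70, so Q = (75 − 70)/0.5 = 10.
Monopoly sets MR = MC: 75 − Q = 70 ⇒ Q = 5, P = 75 − 0.5·5 = 72.5.
Change in equilibrium price: 72.5 − 70 = 2.5.

P rises by 2.5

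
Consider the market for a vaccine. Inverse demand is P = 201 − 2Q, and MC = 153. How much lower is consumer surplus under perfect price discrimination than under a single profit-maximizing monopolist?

A monopolist chooses Q where MR = MC. MR = 201 − 4Q; setting this equal to 153 gives Q = 12 and P = 177.
CS = ½·(201 − 177)·12 = 144.
Under first-degree price discrimination the firm charges each unit its demand price and produces up to where P = MC, i.e. Q = 24. Consumer surplus is zero; producer surplus equals total surplus.
CS = 0.
Change in consumer surplus: 0 − 144 = −144.

CS falls by 144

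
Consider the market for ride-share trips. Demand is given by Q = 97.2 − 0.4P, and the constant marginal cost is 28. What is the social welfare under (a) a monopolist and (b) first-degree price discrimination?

Inverting demand: P = 243 − 2.5Q.
The monopolist equates marginal revenue to marginal cost: 243 − 5Q = 28, so Q = 43. From demand, P = 135.5.
CS = ½·(243 − 135.5)·43 = 2311.25; PS = (135.5 − 28)·43 = 4622.5; TS = 6933.75.
With perfect price discrimination, output is the efficient level Q = 86 (where demand meets MC), but every buyer pays their willingness to pay: CS = 0 and PS = total surplus.
TS = 9245 (equal to competitive TS).

Monopoly: TS = 6933.75; Perfect PD: TS = 9245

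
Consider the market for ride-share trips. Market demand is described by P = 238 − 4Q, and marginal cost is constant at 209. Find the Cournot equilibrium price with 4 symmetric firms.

P = 214.8

Cournot with 4 identical firms: the symmetric best-response condition is 238 − 20q = 209. Each firm produces q = 1.45, total output Q = 5.8, price P = 214.8.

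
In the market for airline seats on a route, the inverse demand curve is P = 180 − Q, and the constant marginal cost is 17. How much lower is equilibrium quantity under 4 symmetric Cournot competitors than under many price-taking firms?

Perfect competition: P = MC = 17, so 180 − Q = 17 and Q = 163.
With 4 symmetric Cournot firms, each firm's FOC gives 180 − 5q = 17, so q = 32.6, Q = 4·32.6 = 130.4, and P = 49.6.
Change in equilibrium quantity: 130.4 − 163 = −32.6.

Q falls by 32.6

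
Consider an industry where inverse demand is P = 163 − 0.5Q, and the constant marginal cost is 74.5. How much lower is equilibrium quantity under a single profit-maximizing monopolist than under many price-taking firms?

Under competition P = MC = 74.5, so Q = (163 − 74.5)/0.5 = 177.
Monopoly sets MR = MC: 163 − Q = 74.5 ⇒ Q = 88.5, P = 163 − 0.5·88.5 = 118.75.
Change in equilibrium quantity: 88.5 − 177 = −88.5.

Equilibrium quantity falls by 88.5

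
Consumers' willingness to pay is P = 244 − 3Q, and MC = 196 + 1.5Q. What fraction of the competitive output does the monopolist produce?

Q_m/Q_c = 0.6

The monopolist equates marginal revenue to marginal cost: 244 − 6Q = 196 + 1.5Q, so Q = 6.4. From demand, P = 224.8.
Under competition P = MC: 244 − 3Q = 196 + 1.5Q ⇒ Q = 32/3, P = 212.
Ratio Q_m/Q_c = 6.4/(32/3) = 0.6.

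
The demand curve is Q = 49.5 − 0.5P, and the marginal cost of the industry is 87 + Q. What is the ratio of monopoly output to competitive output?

Inverting demand: P = 99 − 2Q.
Monopoly sets MR = MC: 99 − 4Q = 87 + Q ⇒ Q = 2.4, P = 99 − 2·2.4 = 94.2.
Under competition P = MC: 99 − 2Q = 87 + Q ⇒ Q = 4, P = 91.
Ratio Q_m/Q_c = 2.4/4 = 0.6.

Q_m/Q_c = 0.6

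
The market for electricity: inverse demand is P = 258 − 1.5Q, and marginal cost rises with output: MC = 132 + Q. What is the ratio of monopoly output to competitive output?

Monopoly sets MR = MC: 258 − 3Q = 132 + Q ⇒ Q = 31.5, P = 258 − 1.5·31.5 = 210.75.
Under competition P = MC: 258 − 1.5Q = 132 + Q ⇒ Q = 50.4, P = 182.4.
Ratio Q_m/Q_c = 31.5/50.4 = 0.625.

Q_m/Q_c = 0.625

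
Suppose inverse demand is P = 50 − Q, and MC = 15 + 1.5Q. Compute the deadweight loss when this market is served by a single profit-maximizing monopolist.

Under competition P = MC: 50 − Q = 15 + 1.5Q ⇒ Q = 14, P = 36.
Monopoly sets MR = MC: 50 − 2Q = 15 + 1.5Q ⇒ Q = 10, P = 50 − 10 = 40.
CS = ½·(50 − 36)·14 = 98; PS = (36·14 − 15·14 − ½·1.5·14²) = 147; TS = 245.
CS = ½·(50 − 40)·10 = 50; PS = (40·10 − 15·10 − ½·1.5·10²) = 175; TS = 225.
DWL = 245 − 225 = 20.

DWL = 20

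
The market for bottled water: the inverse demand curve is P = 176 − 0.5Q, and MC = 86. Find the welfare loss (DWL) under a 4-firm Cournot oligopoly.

DWL = 324

Perfect competition: P = MC = 86, so 176 − 0.5Q = 86 and Q = 180.
Cournot with 4 identical firms: the symmetric best-response condition is 176 − 2.5q = 86. Each firm produces q = 36, total output Q = 144, price P = 104.
DWL is the triangle between Q = 144 and Q = 180: ½·(180 − 144)·(104 − 86) = 324.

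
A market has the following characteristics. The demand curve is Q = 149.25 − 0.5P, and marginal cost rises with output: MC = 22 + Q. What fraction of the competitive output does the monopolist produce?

Inverting demand: P = 298.5 − 2Q.
The monopolist equates marginal revenue to marginal cost: 298.5 − 4Q = 22 + Q, so Q = 55.3. From demand, P = 187.9.
Under competition P = MC: 298.5 − 2Q = 22 + Q ⇒ Q = 553/6, P = 685/6.
Ratio Q_m/Q_c = 55.3/(553/6) = 0.6.

Q_m/Q_c = 0.6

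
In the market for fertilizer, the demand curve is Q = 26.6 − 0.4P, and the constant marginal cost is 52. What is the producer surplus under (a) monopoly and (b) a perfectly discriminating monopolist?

Monopoly: PS = 21.025; Perfect PD: PS = 42.05

Inverting demand: P = 66.5 − 2.5Q.
A monopolist chooses Q where MR = MC. MR = 66.5 − 5Q; setting this equal to 52 gives Q = 2.9 and P = 59.25.
PS = (59.25 − 52)·2.9 = 21.025.
Under first-degree price discrimination the firm charges each unit its demand price and produces up to where P = MC, i.e. Q = 5.8. Consumer surplus is zero; producer surplus equals total surplus.
PS = ½·(66.5 − 52)·5.8 = 42.05.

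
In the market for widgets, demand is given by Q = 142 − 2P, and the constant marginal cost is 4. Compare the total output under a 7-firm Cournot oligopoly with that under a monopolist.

Cournot: Q = 117.25; Monopoly: Q = 67

Inverting demand: P = 71 − 0.5Q.
With 7 symmetric Cournot firms, each firm's FOC gives 71 − 4q = 4, so q = 16.75, Q = 7·16.75 = 117.25, and P = 12.375.
Monopoly sets MR = MC: 71 − Q = 4 ⇒ Q = 67, P = 71 − 0.5·67 = 37.5.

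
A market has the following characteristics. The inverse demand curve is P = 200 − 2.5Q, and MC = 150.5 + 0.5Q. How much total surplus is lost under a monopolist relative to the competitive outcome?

DWL = 84.375

Competitive equilibrium sets price equal to marginal cost: 200 − 2.5Q = 150.5 + 0.5Q, so Q = 16.5 and P = 158.75.
A monopolist chooses Q where MR = MC. MR = 200 − 5Q; setting this equal to 150.5 + 0.5Q gives Q = 9 and P = 177.5.
CS = ½·(200 − 158.75)·16.5 = 5445/16; PS = (158.75·16.5 − 150.5·16.5 − ½·0.5·16.5²) = 1089/16; TS = 408.375.
CS = ½·(200 − 177.5)·9 = 101.25; PS = (177.5·9 − 150.5·9 − ½·0.5·9²) = 222.75; TS = 324.
DWL = 408.375 − 324 = 84.375.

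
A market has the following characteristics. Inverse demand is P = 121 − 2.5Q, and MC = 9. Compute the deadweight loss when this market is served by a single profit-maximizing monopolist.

Competitive firms price at marginal cost: P = 9, giving Q = 44.8.
Monopoly sets MR = MC: 121 − 5Q = 9 ⇒ Q = 22.4, P = 121 − 2.5·22.4 = 65.
DWL is the triangle between Q = 22.4 and Q = 44.8: ½·(44.8 − 22.4)·(65 − 9) = 627.2.

DWL = 627.2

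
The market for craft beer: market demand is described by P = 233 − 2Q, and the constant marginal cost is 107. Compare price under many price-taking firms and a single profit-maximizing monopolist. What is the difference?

P rises by 63

Perfect competition: P = MC = 107, so 233 − 2Q = 107 and Q = 63.
Monopoly sets MR = MC: 233 − 4Q = 107 ⇒ Q = 31.5, P = 233 − 2·31.5 = 170.
Change in price: 170 − 107 = 63.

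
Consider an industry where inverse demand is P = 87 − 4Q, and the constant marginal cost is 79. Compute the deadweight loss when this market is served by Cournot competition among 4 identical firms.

Perfect competition: P = MC = 79, so 87 − 4Q = 79 and Q = 2.
In a 4-firm Cournot equilibrium, symmetry and the first-order condition give q = (87 − 79)/(20) = 0.4. So Q = 1.6 and P = 80.6.
DWL is the triangle between Q = 1.6 and Q = 2: ½·(2 − 1.6)·(80.6 − 79) = 0.32.

DWL = 0.32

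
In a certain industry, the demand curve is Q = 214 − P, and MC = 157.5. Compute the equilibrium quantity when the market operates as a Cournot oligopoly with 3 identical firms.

Inverting demand: P = 214 − Q.
Cournot with 3 identical firms: the symmetric best-response condition is 214 − 4q = 157.5. Each firm produces q = 14.125, total output Q = 42.375, price P = 171.625.

Q = 42.375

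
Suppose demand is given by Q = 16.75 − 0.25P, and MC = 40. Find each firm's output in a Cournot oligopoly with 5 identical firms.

Inverting demand: P = 67 − 4Q.
Cournot with 5 identical firms: the symmetric best-response condition is 67 − 24q = 40. Each firm produces q = 1.125, total output Q = 5.625, price P = 44.5.

q_i = 1.125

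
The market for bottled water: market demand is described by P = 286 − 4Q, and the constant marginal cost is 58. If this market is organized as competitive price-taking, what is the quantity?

Q = 57

Competitive firms price at marginal cost: P = 58, giving Q = 57.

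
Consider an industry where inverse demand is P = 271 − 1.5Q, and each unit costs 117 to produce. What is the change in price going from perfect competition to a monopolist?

Under competition P = MC = 117, so Q = (271 − 117)/1.5 = 308/3.
A monopolist chooses Q where MR = MC. MR = 271 − 3Q; setting this equal to 117 gives Q = 154/3 and P = 194.
Change in price: 194 − 117 = 77.

Price rises by 77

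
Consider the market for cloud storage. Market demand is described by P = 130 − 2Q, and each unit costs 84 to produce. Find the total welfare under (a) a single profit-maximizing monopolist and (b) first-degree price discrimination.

Monopoly: TS = 396.75; Perfect PD: TS = 529

A monopolist chooses Q where MR = MC. MR = 130 − 4Q; setting this equal to 84 gives Q = 11.5 and P = 107.
CS = ½·(130 − 107)·11.5 = 132.25; PS = (107 − 84)·11.5 = 264.5; TS = 396.75.
A perfectly discriminating monopolist sells every unit with P(Q) ≥ MC(Q), so output equals the competitive quantity Q = 23. Each buyer pays their reservation price, so CS = 0 and the firm captures all surplus.
TS = 529 (equal to competitive TS).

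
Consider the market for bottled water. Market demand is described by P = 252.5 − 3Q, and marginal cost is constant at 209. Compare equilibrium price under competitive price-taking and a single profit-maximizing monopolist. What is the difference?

P rises by 21.75

Under competition P = MC = 209, so Q = (252.5 − 209)/3 = 14.5.
Monopoly sets MR = MC: 252.5 − 6Q = 209 ⇒ Q = 7.25, P = 252.5 − 3·7.25 = 230.75.
Change in equilibrium price: 230.75 − 209 = 21.75.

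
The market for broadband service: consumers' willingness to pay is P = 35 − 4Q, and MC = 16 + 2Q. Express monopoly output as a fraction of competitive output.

Q_m/Q_c = 0.6

A monopolist chooses Q where MR = MC. MR = 35 − 8Q; setting this equal to 16 + 2Q gives Q = 1.9 and P = 27.4.
Competitive equilibrium sets price equal to marginal cost: 35 − 4Q = 16 + 2Q, so Q = 19/6 and P = 67/3.
Ratio Q_m/Q_c = 1.9/(19/6) = 0.6.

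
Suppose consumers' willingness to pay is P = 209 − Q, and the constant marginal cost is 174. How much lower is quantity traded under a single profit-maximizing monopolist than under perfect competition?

Q falls by 17.5

Under competition P = MC = 174, so Q = (209 − 174)/1 = 35.
The monopolist equates marginal revenue to marginal cost: 209 − 2Q = 174, so Q = 17.5. From demand, P = 191.5.
Change in quantity traded: 17.5 − 35 = −17.5.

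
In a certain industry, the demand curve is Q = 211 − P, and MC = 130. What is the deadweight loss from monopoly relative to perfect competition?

Inverting demand: P = 211 − Q.
Under competition P = MC = 130, so Q = (211 − 130)/1 = 81.
The monopolist equates marginal revenue to marginal cost: 211 − 2Q = 130, so Q = 40.5. From demand, P = 170.5.
DWL is the triangle between Q = 40.5 and Q = 81: ½·(81 − 40.5)·(170.5 − 130) = 820.125.

DWL = 820.125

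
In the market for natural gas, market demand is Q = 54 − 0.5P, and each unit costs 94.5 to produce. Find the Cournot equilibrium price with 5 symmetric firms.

Inverting demand: P = 108 − 2Q.
Cournot with 5 identical firms: the symmetric best-response condition is 108 − 12q = 94.5. Each firm produces q = 1.125, total output Q = 5.625, price P = 96.75.

P = 96.75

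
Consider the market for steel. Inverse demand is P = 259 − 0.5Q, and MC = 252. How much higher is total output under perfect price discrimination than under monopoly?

Q rises by 7

A monopolist chooses Q where MR = MC. MR = 259 − Q; setting this equal to 252 gives Q = 7 and P = 255.5.
A perfectly discriminating monopolist sells every unit with P(Q) ≥ MC(Q), so output equals the competitive quantity Q = 14. Each buyer pays their reservation price, so CS = 0 and the firm captures all surplus.
Change in total output: 14 − 7 = 7.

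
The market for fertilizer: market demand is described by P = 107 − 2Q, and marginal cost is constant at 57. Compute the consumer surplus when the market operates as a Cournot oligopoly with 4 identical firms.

In a 4-firm Cournot equilibrium, symmetry and the first-order condition give q = (107 − 57)/(10) = 5. So Q = 20 and P = 67.
CS = ½·(107 − 67)·20 = 400.

CS = 400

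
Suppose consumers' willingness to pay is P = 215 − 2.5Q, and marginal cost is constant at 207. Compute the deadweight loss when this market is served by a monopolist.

Competitive firms price at marginal cost: P = 207, giving Q = 3.2.
The monopolist equates marginal revenue to marginal cost: 215 − 5Q = 207, so Q = 1.6. From demand, P = 211.
DWL is the triangle between Q = 1.6 and Q = 3.2: ½·(3.2 − 1.6)·(211 − 207) = 3.2.

DWL = 3.2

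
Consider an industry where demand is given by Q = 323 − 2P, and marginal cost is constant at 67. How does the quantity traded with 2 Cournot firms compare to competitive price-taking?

Inverting demand: P = 161.5 − 0.5Q.
In a 2-firm Cournot equilibrium, symmetry and the first-order condition give q = (161.5 − 67)/(1.5) = 63. So Q = 126 and P = 98.5.
Under competition P = MC = 67, so Q = (161.5 − 67)/0.5 = 189.

Cournot: Q = 126; Competition: Q = 189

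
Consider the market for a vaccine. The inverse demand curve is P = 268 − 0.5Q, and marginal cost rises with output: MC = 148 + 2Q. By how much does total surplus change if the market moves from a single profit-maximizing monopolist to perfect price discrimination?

Total surplus rises by 80

Monopoly sets MR = MC: 268 − Q = 148 + 2Q ⇒ Q = 40, P = 268 − 0.5·40 = 248.
CS = ½·(268 − 248)·40 = 400; PS = (248·40 − 148·40 − ½·2·40²) = 2400; TS = 2800.
Under first-degree price discrimination the firm charges each unit its demand price and produces up to where P = MC, i.e. Q = 48. Consumer surplus is zero; producer surplus equals total surplus.
TS = 2880 (equal to competitive TS).
Change in total surplus: 2880 − 2800 = 80.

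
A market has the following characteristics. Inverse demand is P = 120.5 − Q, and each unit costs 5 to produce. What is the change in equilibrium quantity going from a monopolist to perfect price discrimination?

The monopolist equates marginal revenue to marginal cost: 120.5 − 2Q = 5, so Q = 57.75. From demand, P = 62.75.
A perfectly discriminating monopolist sells every unit with P(Q) ≥ MC(Q), so output equals the competitive quantity Q = 115.5. Each buyer pays their reservation price, so CS = 0 and the firm captures all surplus.
Change in equilibrium quantity: 115.5 − 57.75 = 57.75.

Equilibrium quantity rises by 57.75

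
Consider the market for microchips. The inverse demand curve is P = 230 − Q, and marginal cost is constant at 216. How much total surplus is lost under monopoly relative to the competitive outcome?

Competitive firms price at marginal cost: P = 216, giving Q = 14.
A monopolist chooses Q where MR = MC. MR = 230 − 2Q; setting this equal to 216 gives Q = 7 and P = 223.
DWL is the triangle between Q = 7 and Q = 14: ½·(14 − 7)·(223 − 216) = 24.5.

DWL = 24.5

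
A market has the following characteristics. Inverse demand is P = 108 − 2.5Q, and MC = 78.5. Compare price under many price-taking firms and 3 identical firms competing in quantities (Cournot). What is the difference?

P rises by 7.375

Perfect competition: P = MC = 78.5, so 108 − 2.5Q = 78.5 and Q = 11.8.
With 3 symmetric Cournot firms, each firm's FOC gives 108 − 10q = 78.5, so q = 2.95, Q = 3·2.95 = 8.85, and P = 85.875.
Change in price: 85.875 − 78.5 = 7.375.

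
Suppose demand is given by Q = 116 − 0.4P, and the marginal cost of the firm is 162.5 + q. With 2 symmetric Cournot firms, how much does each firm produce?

Inverting demand: P = 290 − 2.5Q.
In a 2-firm Cournot equilibrium, symmetry and the first-order condition give q = (290 − 162.5)/(8.5) = 15. So Q = 30 and P = 215.

q_i = 15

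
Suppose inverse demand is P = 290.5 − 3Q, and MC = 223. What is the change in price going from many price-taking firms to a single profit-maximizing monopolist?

Price rises by 33.75

Competitive firms price at marginal cost: P = 223, giving Q = 22.5.
The monopolist equates marginal revenue to marginal cost: 290.5 − 6Q = 223, so Q = 11.25. From demand, P = 256.75.
Change in price: 256.75 − 223 = 33.75.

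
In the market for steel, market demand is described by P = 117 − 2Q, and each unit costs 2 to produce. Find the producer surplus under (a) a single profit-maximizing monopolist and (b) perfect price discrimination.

Monopoly sets MR = MC: 117 − 4Q = 2 ⇒ Q = 28.75, P = 117 − 2·28.75 = 59.5.
PS = (59.5 − 2)·28.75 = 1653.125.
A perfectly discriminating monopolist sells every unit with P(Q) ≥ MC(Q), so output equals the competitive quantity Q = 57.5. Each buyer pays their reservation price, so CS = 0 and the firm captures all surplus.
PS = ½·(117 − 2)·57.5 = 3306.25.

Monopoly: PS = 1653.125; Perfect PD: PS = 3306.25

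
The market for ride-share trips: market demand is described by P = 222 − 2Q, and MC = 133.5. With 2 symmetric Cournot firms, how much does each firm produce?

Cournot with 2 identical firms: the symmetric best-response condition is 222 − 6q = 133.5. Each firm produces q = 14.75, total output Q = 29.5, price P = 163.

q_i = 14.75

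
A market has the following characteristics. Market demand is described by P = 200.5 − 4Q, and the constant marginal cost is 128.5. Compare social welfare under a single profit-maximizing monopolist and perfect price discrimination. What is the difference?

Social welfare rises by 162

A monopolist chooses Q where MR = MC. MR = 200.5 − 8Q; setting this equal to 128.5 gives Q = 9 and P = 164.5.
CS = ½·(200.5 − 164.5)·9 = 162; PS = (164.5 − 128.5)·9 = 324; TS = 486.
Under first-degree price discrimination the firm charges each unit its demand price and produces up to where P = MC, i.e. Q = 18. Consumer surplus is zero; producer surplus equals total surplus.
TS = 648 (equal to competitive TS).
Change in social welfare: 648 − 486 = 162.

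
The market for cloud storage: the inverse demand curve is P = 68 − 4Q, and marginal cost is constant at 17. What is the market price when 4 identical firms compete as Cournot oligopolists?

Cournot with 4 identical firms: the symmetric best-response condition is 68 − 20q = 17. Each firm produces q = 2.55, total output Q = 10.2, price P = 27.2.

P = 27.2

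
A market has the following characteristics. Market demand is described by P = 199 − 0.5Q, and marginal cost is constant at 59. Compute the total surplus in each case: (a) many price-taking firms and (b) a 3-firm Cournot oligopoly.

Under competition P = MC = 59, so Q = (199 − 59)/0.5 = 280.
CS = ½·(199 − 59)·280 = 19600; PS = (59 − 59)·280 = 0; TS = 19600.
In a 3-firm Cournot equilibrium, symmetry and the first-order condition give q = (199 − 59)/(2) = 70. So Q = 210 and P = 94.
CS = ½·(199 − 94)·210 = 11025; PS = (94 − 59)·210 = 7350; TS = 18375.

Competition: TS = 19600; Cournot: TS = 18375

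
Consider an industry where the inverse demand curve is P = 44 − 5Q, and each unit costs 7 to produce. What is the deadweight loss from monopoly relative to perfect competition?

DWL = 34.225

Under competition P = MC = 7, so Q = (44 − 7)/5 = 7.4.
The monopolist equates marginal revenue to marginal cost: 44 − 10Q = 7, so Q = 3.7. From demand, P = 25.5.
DWL is the triangle between Q = 3.7 and Q = 7.4: ½·(7.4 − 3.7)·(25.5 − 7) = 34.225.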